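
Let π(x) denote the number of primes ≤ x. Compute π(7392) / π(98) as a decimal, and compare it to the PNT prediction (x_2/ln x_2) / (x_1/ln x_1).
π(7392)/π(98) = 938/25 ≈ 37.5200;  PNT prediction ≈ 38.8226.

π(98) = 25 and π(7392) = 938, so π(7392)/π(98) ≈ 37.5200. The PNT-predicted ratio is (7392/ln(7392)) / (98/ln(98)) ≈ 38.8226. The two agree to within a few percent, as expected.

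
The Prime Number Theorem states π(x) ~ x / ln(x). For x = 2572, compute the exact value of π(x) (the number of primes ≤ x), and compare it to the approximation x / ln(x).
π(2572) = 375;  x/ln(x) ≈ 327.54;  relative error ≈ 12.66%.

Directly count primes up to 2572: π(2572) = 375. The PNT approximation gives 2572/ln(2572) ≈ 2572/7.85244 ≈ 327.54. Relative error (π(x) − x/ln(x)) / π(x) ≈ 12.66%; the approximation is known to undercount slightly (Li(x) is a better estimate).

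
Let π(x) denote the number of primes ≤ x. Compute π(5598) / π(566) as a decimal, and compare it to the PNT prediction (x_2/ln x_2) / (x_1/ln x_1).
π(5598)/π(566) = 738/103 ≈ 7.1650;  PNT prediction ≈ 7.2642.

π(566) = 103 and π(5598) = 738, so π(5598)/π(566) ≈ 7.1650. The PNT-predicted ratio is (5598/ln(5598)) / (566/ln(566)) ≈ 7.2642. The two agree to within a few percent, as expected.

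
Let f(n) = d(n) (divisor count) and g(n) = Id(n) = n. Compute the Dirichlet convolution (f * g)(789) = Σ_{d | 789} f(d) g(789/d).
(d * Id)(789) = 1325

Divisors of 789: [1, 3, 263, 789]. For each d | 789:
  d = 1: d(1) · Id(789/1) = 1 · 789 = 789
  d = 3: d(3) · Id(789/3) = 2 · 263 = 526
  d = 263: d(263) · Id(789/263) = 2 · 3 = 6
  d = 789: d(789) · Id(789/789) = 4 · 1 = 4
Summing: (d * Id)(789) = 789 + 526 + 6 + 4 = 1325.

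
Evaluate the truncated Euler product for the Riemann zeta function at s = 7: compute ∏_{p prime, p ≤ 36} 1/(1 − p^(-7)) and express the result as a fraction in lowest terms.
∏ = 37031956963631386906046525229438701635098769061332515193389940565625/36725327022248259763071767483224373757798563246158812707599806493184

The primes p ≤ 36 are [2, 3, 5, 7, 11, 13, 17, 19, 23, 29, 31]. For each prime, (1 − 1/p^7)^(-1) = p^7 / (p^7 − 1). The product is (1 − 1/2^7)^(-1), (1 − 1/3^7)^(-1), (1 − 1/5^7)^(-1), (1 − 1/7^7)^(-1), (1 − 1/11^7)^(-1), (1 − 1/13^7)^(-1), (1 − 1/17^7)^(-1), (1 − 1/19^7)^(-1), (1 − 1/23^7)^(-1), (1 − 1/29^7)^(-1), (1 − 1/31^7)^(-1) = ∏ p^7 / (p^7 − 1) = 37031956963631386906046525229438701635098769061332515193389940565625/36725327022248259763071767483224373757798563246158812707599806493184.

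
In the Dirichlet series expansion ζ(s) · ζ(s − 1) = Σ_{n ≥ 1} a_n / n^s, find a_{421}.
σ(421) = 422

In the product (Σ m^0/m^s)(Σ k / k^s) = Σ (Σ_{d | n} d) / n^s, the coefficient of 1/n^s is σ(n) = Σ_{d | n} d. For n = 421, divisors are [1, 421]; summing: σ(421) = 422.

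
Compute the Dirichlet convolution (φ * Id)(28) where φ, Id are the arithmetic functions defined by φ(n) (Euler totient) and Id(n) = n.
(φ * Id)(28) = 104

Divisors of 28: [1, 2, 4, 7, 14, 28]. For each d | 28:
  d = 1: φ(1) · Id(28/1) = 1 · 28 = 28
  d = 2: φ(2) · Id(28/2) = 1 · 14 = 14
  d = 4: φ(4) · Id(28/4) = 2 · 7 = 14
  d = 7: φ(7) · Id(28/7) = 6 · 4 = 24
  d = 14: φ(14) · Id(28/14) = 6 · 2 = 12
  d = 28: φ(28) · Id(28/28) = 12 · 1 = 12
Summing: (φ * Id)(28) = 28 + 14 + 14 + 24 + 12 + 12 = 104.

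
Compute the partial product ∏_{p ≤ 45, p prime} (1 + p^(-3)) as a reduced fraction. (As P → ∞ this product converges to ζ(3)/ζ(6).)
∏ = 77199709041125603078439960576/65340146372601957980502060935

The primes p ≤ 45 are [2, 3, 5, 7, 11, 13, 17, 19, 23, 29, 31, 37, 41, 43]. For each, (1 + 1/p^3) = (p^3 + 1)/p^3. Multiplying these fractions over p ∈ [2, 3, 5, 7, 11, 13, 17, 19, 23, 29, 31, 37, 41, 43] gives 77199709041125603078439960576/65340146372601957980502060935. (In the limit P → ∞ this tends to ζ(3)/ζ(6).)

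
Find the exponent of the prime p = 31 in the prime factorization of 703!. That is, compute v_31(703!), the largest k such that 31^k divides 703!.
v_31(703!) = 22

Legendre's formula: v_p(n!) = Σ_{k ≥ 1} ⌊n / p^k⌋. For p = 31, n = 703, the terms are:
  ⌊703/31^1⌋ = ⌊703/31⌋ = 22
(the next term ⌊703/31^2⌋ = 0, terminating the sum). Summing: v_31(703!) = 22 = 22.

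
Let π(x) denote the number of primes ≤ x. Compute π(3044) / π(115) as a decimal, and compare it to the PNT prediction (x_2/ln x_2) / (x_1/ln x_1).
π(3044)/π(115) = 436/30 ≈ 14.5333;  PNT prediction ≈ 15.6586.

π(115) = 30 and π(3044) = 436, so π(3044)/π(115) ≈ 14.5333. The PNT-predicted ratio is (3044/ln(3044)) / (115/ln(115)) ≈ 15.6586. The two agree to within a few percent, as expected.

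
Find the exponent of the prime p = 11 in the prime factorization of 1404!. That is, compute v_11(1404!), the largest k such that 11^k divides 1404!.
v_11(1404!) = 139

Legendre's formula: v_p(n!) = Σ_{k ≥ 1} ⌊n / p^k⌋. For p = 11, n = 1404, the terms are:
  ⌊1404/11^1⌋ = ⌊1404/11⌋ = 127
  ⌊1404/11^2⌋ = ⌊1404/121⌋ = 11
  ⌊1404/11^3⌋ = ⌊1404/1331⌋ = 1
(the next term ⌊1404/11^4⌋ = 0, terminating the sum). Summing: v_11(1404!) = 127 + 11 + 1 = 139.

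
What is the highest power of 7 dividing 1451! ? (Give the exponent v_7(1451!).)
v_7(1451!) = 240

Legendre's formula: v_p(n!) = Σ_{k ≥ 1} ⌊n / p^k⌋. For p = 7, n = 1451, the terms are:
  ⌊1451/7^1⌋ = ⌊1451/7⌋ = 207
  ⌊1451/7^2⌋ = ⌊1451/49⌋ = 29
  ⌊1451/7^3⌋ = ⌊1451/343⌋ = 4
(the next term ⌊1451/7^4⌋ = 0, terminating the sum). Summing: v_7(1451!) = 207 + 29 + 4 = 240.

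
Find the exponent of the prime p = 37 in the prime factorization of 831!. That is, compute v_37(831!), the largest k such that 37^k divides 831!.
v_37(831!) = 22

Legendre's formula: v_p(n!) = Σ_{k ≥ 1} ⌊n / p^k⌋. For p = 37, n = 831, the terms are:
  ⌊831/37^1⌋ = ⌊831/37⌋ = 22
(the next term ⌊831/37^2⌋ = 0, terminating the sum). Summing: v_37(831!) = 22 = 22.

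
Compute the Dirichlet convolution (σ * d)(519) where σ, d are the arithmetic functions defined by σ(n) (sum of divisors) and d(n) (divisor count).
(σ * d)(519) = 1056

Divisors of 519: [1, 3, 173, 519]. For each d | 519:
  d = 1: σ(1) · d(519/1) = 1 · 4 = 4
  d = 3: σ(3) · d(519/3) = 4 · 2 = 8
  d = 173: σ(173) · d(519/173) = 174 · 2 = 348
  d = 519: σ(519) · d(519/519) = 696 · 1 = 696
Summing: (σ * d)(519) = 4 + 8 + 348 + 696 = 1056.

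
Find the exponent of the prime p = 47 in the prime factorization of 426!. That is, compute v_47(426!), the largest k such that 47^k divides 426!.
v_47(426!) = 9

Legendre's formula: v_p(n!) = Σ_{k ≥ 1} ⌊n / p^k⌋. For p = 47, n = 426, the terms are:
  ⌊426/47^1⌋ = ⌊426/47⌋ = 9
(the next term ⌊426/47^2⌋ = 0, terminating the sum). Summing: v_47(426!) = 9 = 9.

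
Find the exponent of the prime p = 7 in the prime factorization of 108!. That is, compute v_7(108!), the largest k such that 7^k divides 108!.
v_7(108!) = 17

Legendre's formula: v_p(n!) = Σ_{k ≥ 1} ⌊n / p^k⌋. For p = 7, n = 108, the terms are:
  ⌊108/7^1⌋ = ⌊108/7⌋ = 15
  ⌊108/7^2⌋ = ⌊108/49⌋ = 2
(the next term ⌊108/7^3⌋ = 0, terminating the sum). Summing: v_7(108!) = 15 + 2 = 17.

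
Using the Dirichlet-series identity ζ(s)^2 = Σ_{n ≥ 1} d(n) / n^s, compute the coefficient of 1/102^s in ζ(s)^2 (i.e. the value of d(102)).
d(102) = 8

ζ(s)^2 = (Σ 1/m^s)(Σ 1/k^s). The coefficient of 1/n^s in the product is the number of ordered pairs (m, k) with mk = n, which equals d(n). For n = 102, divisors are [1, 2, 3, 6, 17, 34, 51, 102], so d(102) = 8.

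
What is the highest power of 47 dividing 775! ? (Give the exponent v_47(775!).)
v_47(775!) = 16

Legendre's formula: v_p(n!) = Σ_{k ≥ 1} ⌊n / p^k⌋. For p = 47, n = 775, the terms are:
  ⌊775/47^1⌋ = ⌊775/47⌋ = 16
(the next term ⌊775/47^2⌋ = 0, terminating the sum). Summing: v_47(775!) = 16 = 16.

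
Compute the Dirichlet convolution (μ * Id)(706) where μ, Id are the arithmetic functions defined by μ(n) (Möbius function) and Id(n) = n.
(μ * Id)(706) = 352

Divisors of 706: [1, 2, 353, 706]. For each d | 706:
  d = 1: μ(1) · Id(706/1) = 1 · 706 = 706
  d = 2: μ(2) · Id(706/2) = -1 · 353 = -353
  d = 353: μ(353) · Id(706/353) = -1 · 2 = -2
  d = 706: μ(706) · Id(706/706) = 1 · 1 = 1
Summing: (μ * Id)(706) = 706 + -353 + -2 + 1 = 352.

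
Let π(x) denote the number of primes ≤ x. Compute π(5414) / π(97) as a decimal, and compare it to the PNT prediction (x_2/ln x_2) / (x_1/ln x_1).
π(5414)/π(97) = 714/25 ≈ 28.5600;  PNT prediction ≈ 29.7014.

π(97) = 25 and π(5414) = 714, so π(5414)/π(97) ≈ 28.5600. The PNT-predicted ratio is (5414/ln(5414)) / (97/ln(97)) ≈ 29.7014. The two agree to within a few percent, as expected.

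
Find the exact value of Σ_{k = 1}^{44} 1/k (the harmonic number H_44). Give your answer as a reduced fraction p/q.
H_44 = 5884182435213075787/1345655451257488800

Direct summation: H_44 = 1 + 1/2 + ... + 1/44. The least common denominator is lcm(1, ..., 44) = 9419588158802421600; over this denominator the numerator is 9419588158802421600 + 4709794079401210800 + 3139862719600807200 + 2354897039700605400 + 1883917631760484320 + 1569931359800403600 + 1345655451257488800 + 1177448519850302700 + 1046620906533602400 + 941958815880242160 + 856326196254765600 + 784965679900201800 + 724583704523263200 + 672827725628744400 + 627972543920161440 + 588724259925151350 + 554093421106024800 + 523310453266801200 + 495767797831706400 + 470979407940121080 + 448551817085829600 + 428163098127382800 + 409547311252279200 + 392482839950100900 + 376783526352096864 + 362291852261631600 + 348873635511200800 + 336413862814372200 + 324813384786290400 + 313986271960080720 + 303857682542013600 + 294362129962575675 + 285442065418255200 + 277046710553012400 + 269131090251497760 + 261655226633400600 + 254583463751416800 + 247883898915853200 + 241527901507754400 + 235489703970060540 + 229746052653717600 + 224275908542914800 + 219060189739591200 + 214081549063691400 = 41189277046491530509, so H_44 = 41189277046491530509/9419588158802421600; reducing by gcd(41189277046491530509, 9419588158802421600) = 7 gives 5884182435213075787/1345655451257488800 ≈ 4.37273. (The PNT-adjacent estimate ln(44) + γ ≈ 4.36141 matches within O(1/n).)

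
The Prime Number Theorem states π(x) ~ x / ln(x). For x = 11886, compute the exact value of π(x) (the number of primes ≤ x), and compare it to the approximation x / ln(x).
π(11886) = 1423;  x/ln(x) ≈ 1266.74;  relative error ≈ 10.98%.

Directly count primes up to 11886: π(11886) = 1423. The PNT approximation gives 11886/ln(11886) ≈ 11886/9.38312 ≈ 1266.74. Relative error (π(x) − x/ln(x)) / π(x) ≈ 10.98%; the approximation is known to undercount slightly (Li(x) is a better estimate).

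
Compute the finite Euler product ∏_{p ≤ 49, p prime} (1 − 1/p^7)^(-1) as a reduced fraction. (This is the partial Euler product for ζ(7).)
∏ = 23382886769632432571789841128782562016512130510871147719864543051070039135878767058418261603816212645625/23189273096315310437319062436725495011112024414316439805760324840606793884675752039664775666767203598336

The primes p ≤ 49 are [2, 3, 5, 7, 11, 13, 17, 19, 23, 29, 31, 37, 41, 43, 47]. For each prime, (1 − 1/p^7)^(-1) = p^7 / (p^7 − 1). The product is (1 − 1/2^7)^(-1), (1 − 1/3^7)^(-1), (1 − 1/5^7)^(-1), (1 − 1/7^7)^(-1), (1 − 1/11^7)^(-1), (1 − 1/13^7)^(-1), (1 − 1/17^7)^(-1), (1 − 1/19^7)^(-1), (1 − 1/23^7)^(-1), (1 − 1/29^7)^(-1), (1 − 1/31^7)^(-1), (1 − 1/37^7)^(-1), (1 − 1/41^7)^(-1), (1 − 1/43^7)^(-1), (1 − 1/47^7)^(-1) = ∏ p^7 / (p^7 − 1) = 23382886769632432571789841128782562016512130510871147719864543051070039135878767058418261603816212645625/23189273096315310437319062436725495011112024414316439805760324840606793884675752039664775666767203598336.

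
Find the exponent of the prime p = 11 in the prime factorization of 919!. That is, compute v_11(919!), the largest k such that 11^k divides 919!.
v_11(919!) = 90

Legendre's formula: v_p(n!) = Σ_{k ≥ 1} ⌊n / p^k⌋. For p = 11, n = 919, the terms are:
  ⌊919/11^1⌋ = ⌊919/11⌋ = 83
  ⌊919/11^2⌋ = ⌊919/121⌋ = 7
(the next term ⌊919/11^3⌋ = 0, terminating the sum). Summing: v_11(919!) = 83 + 7 = 90.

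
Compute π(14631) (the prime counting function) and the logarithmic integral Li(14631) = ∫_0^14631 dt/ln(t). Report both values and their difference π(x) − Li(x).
π(14631) = 1713;  Li(14631) ≈ 1738.20;  π(x) − Li(x) ≈ -25.20.

Direct count of primes ≤ 14631 gives π(14631) = 1713. Numerical evaluation of the logarithmic integral gives Li(14631) ≈ 1738.20. The difference π(x) − Li(x) ≈ -25.20 is typically negative for small/moderate x (Li(x) overestimates), though Littlewood's theorem shows this sign changes infinitely often.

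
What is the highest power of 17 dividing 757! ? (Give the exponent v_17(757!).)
v_17(757!) = 46

Legendre's formula: v_p(n!) = Σ_{k ≥ 1} ⌊n / p^k⌋. For p = 17, n = 757, the terms are:
  ⌊757/17^1⌋ = ⌊757/17⌋ = 44
  ⌊757/17^2⌋ = ⌊757/289⌋ = 2
(the next term ⌊757/17^3⌋ = 0, terminating the sum). Summing: v_17(757!) = 44 + 2 = 46.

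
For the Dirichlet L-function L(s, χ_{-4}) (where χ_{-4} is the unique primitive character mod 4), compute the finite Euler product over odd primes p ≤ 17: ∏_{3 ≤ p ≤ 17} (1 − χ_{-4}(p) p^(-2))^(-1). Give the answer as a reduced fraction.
∏ = 41368327/44974080

The odd primes p ≤ 17 are [3, 5, 7, 11, 13, 17]. For each, χ(p) = 1 if p ≡ 1 mod 4, χ(p) = −1 if p ≡ 3 mod 4. Taking (1 − χ(p)/p^2)^(-1) = p^2/(p^2 − χ(p)): (1 − (-1)/3^2)^(-1) · (1 − (1)/5^2)^(-1) · (1 − (-1)/7^2)^(-1) · (1 − (-1)/11^2)^(-1) · (1 − (1)/13^2)^(-1) · (1 − (1)/17^2)^(-1) = 41368327/44974080.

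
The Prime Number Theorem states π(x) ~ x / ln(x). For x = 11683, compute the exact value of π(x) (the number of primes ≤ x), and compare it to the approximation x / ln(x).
π(11683) = 1402;  x/ln(x) ≈ 1247.40;  relative error ≈ 11.03%.

Directly count primes up to 11683: π(11683) = 1402. The PNT approximation gives 11683/ln(11683) ≈ 11683/9.36589 ≈ 1247.40. Relative error (π(x) − x/ln(x)) / π(x) ≈ 11.03%; the approximation is known to undercount slightly (Li(x) is a better estimate).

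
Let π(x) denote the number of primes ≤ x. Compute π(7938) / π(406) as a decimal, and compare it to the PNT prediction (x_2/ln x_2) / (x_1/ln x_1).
π(7938)/π(406) = 1003/79 ≈ 12.6962;  PNT prediction ≈ 13.0782.

π(406) = 79 and π(7938) = 1003, so π(7938)/π(406) ≈ 12.6962. The PNT-predicted ratio is (7938/ln(7938)) / (406/ln(406)) ≈ 13.0782. The two agree to within a few percent, as expected.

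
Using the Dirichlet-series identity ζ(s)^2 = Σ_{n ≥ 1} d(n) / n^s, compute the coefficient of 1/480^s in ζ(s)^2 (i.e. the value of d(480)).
d(480) = 24

ζ(s)^2 = (Σ 1/m^s)(Σ 1/k^s). The coefficient of 1/n^s in the product is the number of ordered pairs (m, k) with mk = n, which equals d(n). For n = 480, divisors are [1, 2, 3, 4, 5, 6, 8, 10, 12, 15, 16, 20, 24, 30, 32, 40, 48, 60, 80, 96, 120, 160, 240, 480], so d(480) = 24.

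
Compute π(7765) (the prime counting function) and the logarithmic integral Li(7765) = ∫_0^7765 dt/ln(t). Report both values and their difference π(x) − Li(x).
π(7765) = 985;  Li(7765) ≈ 1000.22;  π(x) − Li(x) ≈ -15.22.

Direct count of primes ≤ 7765 gives π(7765) = 985. Numerical evaluation of the logarithmic integral gives Li(7765) ≈ 1000.22. The difference π(x) − Li(x) ≈ -15.22 is typically negative for small/moderate x (Li(x) overestimates), though Littlewood's theorem shows this sign changes infinitely often.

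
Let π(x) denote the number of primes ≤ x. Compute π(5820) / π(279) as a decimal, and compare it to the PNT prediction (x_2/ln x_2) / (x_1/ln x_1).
π(5820)/π(279) = 763/59 ≈ 12.9322;  PNT prediction ≈ 13.5503.

π(279) = 59 and π(5820) = 763, so π(5820)/π(279) ≈ 12.9322. The PNT-predicted ratio is (5820/ln(5820)) / (279/ln(279)) ≈ 13.5503. The two agree to within a few percent, as expected.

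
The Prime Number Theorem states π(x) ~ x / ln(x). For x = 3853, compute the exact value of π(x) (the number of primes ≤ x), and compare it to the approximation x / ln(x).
π(3853) = 535;  x/ln(x) ≈ 466.66;  relative error ≈ 12.77%.

Directly count primes up to 3853: π(3853) = 535. The PNT approximation gives 3853/ln(3853) ≈ 3853/8.25661 ≈ 466.66. Relative error (π(x) − x/ln(x)) / π(x) ≈ 12.77%; the approximation is known to undercount slightly (Li(x) is a better estimate).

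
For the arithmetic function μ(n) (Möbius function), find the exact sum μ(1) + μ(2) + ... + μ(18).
Σ_{n ≤ 18} μ(n) = -2

Compute μ(n) for each 1 ≤ n ≤ 18: μ(1) = 1, μ(2) = -1, μ(3) = -1, μ(4) = 0, μ(5) = -1, μ(6) = 1, μ(7) = -1, μ(8) = 0, μ(9) = 0, μ(10) = 1, μ(11) = -1, μ(12) = 0, μ(13) = -1, μ(14) = 1, μ(15) = 1, μ(16) = 0, μ(17) = -1, μ(18) = 0. Summing all 18 values: -2. (Mertens function M(x) = Σ_{n ≤ x} μ(n); on average M(x) should be small (PNT ⟺ M(x) = o(x)).)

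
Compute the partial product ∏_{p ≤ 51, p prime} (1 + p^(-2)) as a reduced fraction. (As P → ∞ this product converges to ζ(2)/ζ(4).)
∏ = 101793085732936000000000/67237345888235944242129

The primes p ≤ 51 are [2, 3, 5, 7, 11, 13, 17, 19, 23, 29, 31, 37, 41, 43, 47]. For each, (1 + 1/p^2) = (p^2 + 1)/p^2. Multiplying these fractions over p ∈ [2, 3, 5, 7, 11, 13, 17, 19, 23, 29, 31, 37, 41, 43, 47] gives 101793085732936000000000/67237345888235944242129. (In the limit P → ∞ this tends to ζ(2)/ζ(4).)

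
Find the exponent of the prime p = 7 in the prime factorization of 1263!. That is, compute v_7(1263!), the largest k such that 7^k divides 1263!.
v_7(1263!) = 208

Legendre's formula: v_p(n!) = Σ_{k ≥ 1} ⌊n / p^k⌋. For p = 7, n = 1263, the terms are:
  ⌊1263/7^1⌋ = ⌊1263/7⌋ = 180
  ⌊1263/7^2⌋ = ⌊1263/49⌋ = 25
  ⌊1263/7^3⌋ = ⌊1263/343⌋ = 3
(the next term ⌊1263/7^4⌋ = 0, terminating the sum). Summing: v_7(1263!) = 180 + 25 + 3 = 208.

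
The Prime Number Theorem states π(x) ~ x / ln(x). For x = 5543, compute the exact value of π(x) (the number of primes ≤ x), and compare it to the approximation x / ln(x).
π(5543) = 732;  x/ln(x) ≈ 643.02;  relative error ≈ 12.16%.

Directly count primes up to 5543: π(5543) = 732. The PNT approximation gives 5543/ln(5543) ≈ 5543/8.62029 ≈ 643.02. Relative error (π(x) − x/ln(x)) / π(x) ≈ 12.16%; the approximation is known to undercount slightly (Li(x) is a better estimate).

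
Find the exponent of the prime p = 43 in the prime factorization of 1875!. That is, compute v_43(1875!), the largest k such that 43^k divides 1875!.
v_43(1875!) = 44

Legendre's formula: v_p(n!) = Σ_{k ≥ 1} ⌊n / p^k⌋. For p = 43, n = 1875, the terms are:
  ⌊1875/43^1⌋ = ⌊1875/43⌋ = 43
  ⌊1875/43^2⌋ = ⌊1875/1849⌋ = 1
(the next term ⌊1875/43^3⌋ = 0, terminating the sum). Summing: v_43(1875!) = 43 + 1 = 44.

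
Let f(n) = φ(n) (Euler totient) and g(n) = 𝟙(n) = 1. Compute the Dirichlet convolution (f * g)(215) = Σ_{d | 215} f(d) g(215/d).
(φ * 𝟙)(215) = 215

Divisors of 215: [1, 5, 43, 215]. For each d | 215:
  d = 1: φ(1) · 𝟙(215/1) = 1 · 1 = 1
  d = 5: φ(5) · 𝟙(215/5) = 4 · 1 = 4
  d = 43: φ(43) · 𝟙(215/43) = 42 · 1 = 42
  d = 215: φ(215) · 𝟙(215/215) = 168 · 1 = 168
Summing: (φ * 𝟙)(215) = 1 + 4 + 42 + 168 = 215.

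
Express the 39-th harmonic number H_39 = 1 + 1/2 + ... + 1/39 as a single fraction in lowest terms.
H_39 = 2066035355155033/485721041551200

Direct summation: H_39 = 1 + 1/2 + ... + 1/39. The least common denominator is lcm(1, ..., 39) = 5342931457063200; over this denominator the numerator is 5342931457063200 + 2671465728531600 + 1780977152354400 + 1335732864265800 + 1068586291412640 + 890488576177200 + 763275922437600 + 667866432132900 + 593659050784800 + 534293145706320 + 485721041551200 + 445244288088600 + 410994727466400 + 381637961218800 + 356195430470880 + 333933216066450 + 314290085709600 + 296829525392400 + 281206918792800 + 267146572853160 + 254425307479200 + 242860520775600 + 232301367698400 + 222622144044300 + 213717258282528 + 205497363733200 + 197886350261600 + 190818980609400 + 184239015760800 + 178097715235440 + 172352627647200 + 166966608033225 + 161907013850400 + 157145042854800 + 152655184487520 + 148414762696200 + 144403552893600 + 140603459396400 + 136998242488800 = 22726388906705363, so H_39 = 22726388906705363/5342931457063200; reducing by gcd(22726388906705363, 5342931457063200) = 11 gives 2066035355155033/485721041551200 ≈ 4.25354. (The PNT-adjacent estimate ln(39) + γ ≈ 4.24078 matches within O(1/n).)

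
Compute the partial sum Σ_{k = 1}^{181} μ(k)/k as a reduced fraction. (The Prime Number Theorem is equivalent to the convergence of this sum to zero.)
Σ μ(k)/k = -55899517432623235554411607600017313811576767641103296860860299685947631/5397346292805549782720214077673687806275517530364350655459511599582614290

Values of μ(k) for 1 ≤ k ≤ 181: μ(1) = 1, μ(2) = -1, μ(3) = -1, μ(5) = -1, μ(6) = 1, μ(7) = -1, μ(10) = 1, μ(11) = -1, μ(13) = -1, μ(14) = 1, μ(15) = 1, μ(17) = -1, μ(19) = -1, μ(21) = 1, μ(22) = 1, μ(23) = -1, μ(26) = 1, μ(29) = -1, μ(30) = -1, μ(31) = -1, μ(33) = 1, μ(34) = 1, μ(35) = 1, μ(37) = -1, μ(38) = 1, μ(39) = 1, μ(41) = -1, μ(42) = -1, μ(43) = -1, μ(46) = 1, μ(47) = -1, μ(51) = 1, μ(53) = -1, μ(55) = 1, μ(57) = 1, μ(58) = 1, μ(59) = -1, μ(61) = -1, μ(62) = 1, μ(65) = 1, μ(66) = -1, μ(67) = -1, μ(69) = 1, μ(70) = -1, μ(71) = -1, μ(73) = -1, μ(74) = 1, μ(77) = 1, μ(78) = -1, μ(79) = -1, μ(82) = 1, μ(83) = -1, μ(85) = 1, μ(86) = 1, μ(87) = 1, μ(89) = -1, μ(91) = 1, μ(93) = 1, μ(94) = 1, μ(95) = 1, μ(97) = -1, μ(101) = -1, μ(102) = -1, μ(103) = -1, μ(105) = -1, μ(106) = 1, μ(107) = -1, μ(109) = -1, μ(110) = -1, μ(111) = 1, μ(113) = -1, μ(114) = -1, μ(115) = 1, μ(118) = 1, μ(119) = 1, μ(122) = 1, μ(123) = 1, μ(127) = -1, μ(129) = 1, μ(130) = -1, μ(131) = -1, μ(133) = 1, μ(134) = 1, μ(137) = -1, μ(138) = -1, μ(139) = -1, μ(141) = 1, μ(142) = 1, μ(143) = 1, μ(145) = 1, μ(146) = 1, μ(149) = -1, μ(151) = -1, μ(154) = -1, μ(155) = 1, μ(157) = -1, μ(158) = 1, μ(159) = 1, μ(161) = 1, μ(163) = -1, μ(165) = -1, μ(166) = 1, μ(167) = -1, μ(170) = -1, μ(173) = -1, μ(174) = -1, μ(177) = 1, μ(178) = 1, μ(179) = -1, μ(181) = -1, with μ = 0 on non-squarefree integers. Summing μ(k)/k for k where μ(k) ≠ 0 gives -55899517432623235554411607600017313811576767641103296860860299685947631/5397346292805549782720214077673687806275517530364350655459511599582614290 ≈ -0.0104. (PNT ⟺ this sum → 0 as n → ∞.)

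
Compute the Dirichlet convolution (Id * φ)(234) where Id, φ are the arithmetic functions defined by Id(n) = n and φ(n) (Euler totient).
(Id * φ)(234) = 1575

Divisors of 234: [1, 2, 3, 6, 9, 13, 18, 26, 39, 78, 117, 234]. For each d | 234:
  d = 1: Id(1) · φ(234/1) = 1 · 72 = 72
  d = 2: Id(2) · φ(234/2) = 2 · 72 = 144
  d = 3: Id(3) · φ(234/3) = 3 · 24 = 72
  d = 6: Id(6) · φ(234/6) = 6 · 24 = 144
  d = 9: Id(9) · φ(234/9) = 9 · 12 = 108
  d = 13: Id(13) · φ(234/13) = 13 · 6 = 78
  d = 18: Id(18) · φ(234/18) = 18 · 12 = 216
  d = 26: Id(26) · φ(234/26) = 26 · 6 = 156
  d = 39: Id(39) · φ(234/39) = 39 · 2 = 78
  d = 78: Id(78) · φ(234/78) = 78 · 2 = 156
  d = 117: Id(117) · φ(234/117) = 117 · 1 = 117
  d = 234: Id(234) · φ(234/234) = 234 · 1 = 234
Summing: (Id * φ)(234) = 72 + 144 + 72 + 144 + 108 + 78 + 216 + 156 + 78 + 156 + 117 + 234 = 1575.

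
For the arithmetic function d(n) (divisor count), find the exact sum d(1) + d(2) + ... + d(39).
Σ_{n ≤ 39} d(n) = 150

Compute d(n) for each 1 ≤ n ≤ 39: d(1) = 1, d(2) = 2, d(3) = 2, d(4) = 3, d(5) = 2, d(6) = 4, d(7) = 2, d(8) = 4, d(9) = 3, d(10) = 4, d(11) = 2, d(12) = 6, d(13) = 2, d(14) = 4, d(15) = 4, d(16) = 5, d(17) = 2, d(18) = 6, d(19) = 2, d(20) = 6, d(21) = 4, d(22) = 4, d(23) = 2, d(24) = 8, d(25) = 3, d(26) = 4, d(27) = 4, d(28) = 6, d(29) = 2, d(30) = 8, d(31) = 2, d(32) = 6, d(33) = 4, d(34) = 4, d(35) = 4, d(36) = 9, d(37) = 2, d(38) = 4, d(39) = 4. Summing all 39 values: 150. (Dirichlet's divisor formula: Σ_{n ≤ x} d(n) = x ln(x) + (2γ − 1) x + O(√x). For x = 39, the asymptotic estimate is ≈ 148.90.)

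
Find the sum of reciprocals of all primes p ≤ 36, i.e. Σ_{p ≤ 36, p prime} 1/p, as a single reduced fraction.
Σ 1/p = 314016924901/200560490130

π(36) = 11, so the primes ≤ 36 are [2, 3, 5, 7, 11, 13, 17, 19, 23, 29, 31]. Summing 1/p over these primes: 314016924901/200560490130 ≈ 1.5657. Mertens estimate ln ln(36) + 0.2615 ≈ 1.5378.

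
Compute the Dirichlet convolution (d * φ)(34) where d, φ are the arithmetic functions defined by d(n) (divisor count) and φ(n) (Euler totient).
(d * φ)(34) = 54

Divisors of 34: [1, 2, 17, 34]. For each d | 34:
  d = 1: d(1) · φ(34/1) = 1 · 16 = 16
  d = 2: d(2) · φ(34/2) = 2 · 16 = 32
  d = 17: d(17) · φ(34/17) = 2 · 1 = 2
  d = 34: d(34) · φ(34/34) = 4 · 1 = 4
Summing: (d * φ)(34) = 16 + 32 + 2 + 4 = 54.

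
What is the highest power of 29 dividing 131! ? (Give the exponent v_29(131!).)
v_29(131!) = 4

Legendre's formula: v_p(n!) = Σ_{k ≥ 1} ⌊n / p^k⌋. For p = 29, n = 131, the terms are:
  ⌊131/29^1⌋ = ⌊131/29⌋ = 4
(the next term ⌊131/29^2⌋ = 0, terminating the sum). Summing: v_29(131!) = 4 = 4.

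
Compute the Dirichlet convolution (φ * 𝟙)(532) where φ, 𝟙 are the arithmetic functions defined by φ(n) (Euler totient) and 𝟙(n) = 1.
(φ * 𝟙)(532) = 532

Divisors of 532: [1, 2, 4, 7, 14, 19, 28, 38, 76, 133, 266, 532]. For each d | 532:
  d = 1: φ(1) · 𝟙(532/1) = 1 · 1 = 1
  d = 2: φ(2) · 𝟙(532/2) = 1 · 1 = 1
  d = 4: φ(4) · 𝟙(532/4) = 2 · 1 = 2
  d = 7: φ(7) · 𝟙(532/7) = 6 · 1 = 6
  d = 14: φ(14) · 𝟙(532/14) = 6 · 1 = 6
  d = 19: φ(19) · 𝟙(532/19) = 18 · 1 = 18
  d = 28: φ(28) · 𝟙(532/28) = 12 · 1 = 12
  d = 38: φ(38) · 𝟙(532/38) = 18 · 1 = 18
  d = 76: φ(76) · 𝟙(532/76) = 36 · 1 = 36
  d = 133: φ(133) · 𝟙(532/133) = 108 · 1 = 108
  d = 266: φ(266) · 𝟙(532/266) = 108 · 1 = 108
  d = 532: φ(532) · 𝟙(532/532) = 216 · 1 = 216
Summing: (φ * 𝟙)(532) = 1 + 1 + 2 + 6 + 6 + 18 + 12 + 18 + 36 + 108 + 108 + 216 = 532.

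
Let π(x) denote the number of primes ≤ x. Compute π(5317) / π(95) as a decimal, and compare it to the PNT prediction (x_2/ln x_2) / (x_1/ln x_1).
π(5317)/π(95) = 704/24 ≈ 29.3333;  PNT prediction ≈ 29.7101.

π(95) = 24 and π(5317) = 704, so π(5317)/π(95) ≈ 29.3333. The PNT-predicted ratio is (5317/ln(5317)) / (95/ln(95)) ≈ 29.7101. The two agree to within a few percent, as expected.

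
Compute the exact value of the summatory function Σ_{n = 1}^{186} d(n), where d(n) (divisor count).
Σ_{n ≤ 186} d(n) = 1005

Compute d(n) for each 1 ≤ n ≤ 186: d(1) = 1, d(2) = 2, d(3) = 2, d(4) = 3, d(5) = 2, d(6) = 4, d(7) = 2, d(8) = 4, d(9) = 3, d(10) = 4, d(11) = 2, d(12) = 6, d(13) = 2, d(14) = 4, d(15) = 4, d(16) = 5, d(17) = 2, d(18) = 6, d(19) = 2, d(20) = 6, d(21) = 4, d(22) = 4, d(23) = 2, d(24) = 8, d(25) = 3, d(26) = 4, d(27) = 4, d(28) = 6, d(29) = 2, d(30) = 8, d(31) = 2, d(32) = 6, d(33) = 4, d(34) = 4, d(35) = 4, d(36) = 9, d(37) = 2, d(38) = 4, d(39) = 4, d(40) = 8, d(41) = 2, d(42) = 8, d(43) = 2, d(44) = 6, d(45) = 6, d(46) = 4, d(47) = 2, d(48) = 10, d(49) = 3, d(50) = 6, d(51) = 4, d(52) = 6, d(53) = 2, d(54) = 8, d(55) = 4, d(56) = 8, d(57) = 4, d(58) = 4, d(59) = 2, d(60) = 12, d(61) = 2, d(62) = 4, d(63) = 6, d(64) = 7, d(65) = 4, d(66) = 8, d(67) = 2, d(68) = 6, d(69) = 4, d(70) = 8, d(71) = 2, d(72) = 12, d(73) = 2, d(74) = 4, d(75) = 6, d(76) = 6, d(77) = 4, d(78) = 8, d(79) = 2, d(80) = 10, d(81) = 5, d(82) = 4, d(83) = 2, d(84) = 12, d(85) = 4, d(86) = 4, d(87) = 4, d(88) = 8, d(89) = 2, d(90) = 12, d(91) = 4, d(92) = 6, d(93) = 4, d(94) = 4, d(95) = 4, d(96) = 12, d(97) = 2, d(98) = 6, d(99) = 6, d(100) = 9, d(101) = 2, d(102) = 8, d(103) = 2, d(104) = 8, d(105) = 8, d(106) = 4, d(107) = 2, d(108) = 12, d(109) = 2, d(110) = 8, d(111) = 4, d(112) = 10, d(113) = 2, d(114) = 8, d(115) = 4, d(116) = 6, d(117) = 6, d(118) = 4, d(119) = 4, d(120) = 16, d(121) = 3, d(122) = 4, d(123) = 4, d(124) = 6, d(125) = 4, d(126) = 12, d(127) = 2, d(128) = 8, d(129) = 4, d(130) = 8, d(131) = 2, d(132) = 12, d(133) = 4, d(134) = 4, d(135) = 8, d(136) = 8, d(137) = 2, d(138) = 8, d(139) = 2, d(140) = 12, d(141) = 4, d(142) = 4, d(143) = 4, d(144) = 15, d(145) = 4, d(146) = 4, d(147) = 6, d(148) = 6, d(149) = 2, d(150) = 12, d(151) = 2, d(152) = 8, d(153) = 6, d(154) = 8, d(155) = 4, d(156) = 12, d(157) = 2, d(158) = 4, d(159) = 4, d(160) = 12, d(161) = 4, d(162) = 10, d(163) = 2, d(164) = 6, d(165) = 8, d(166) = 4, d(167) = 2, d(168) = 16, d(169) = 3, d(170) = 8, d(171) = 6, d(172) = 6, d(173) = 2, d(174) = 8, d(175) = 6, d(176) = 10, d(177) = 4, d(178) = 4, d(179) = 2, d(180) = 18, d(181) = 2, d(182) = 8, d(183) = 4, d(184) = 8, d(185) = 4, d(186) = 8. Summing all 186 values: 1005. (Dirichlet's divisor formula: Σ_{n ≤ x} d(n) = x ln(x) + (2γ − 1) x + O(√x). For x = 186, the asymptotic estimate is ≈ 1000.71.)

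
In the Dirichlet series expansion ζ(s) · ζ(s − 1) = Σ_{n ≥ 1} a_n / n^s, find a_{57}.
σ(57) = 80

In the product (Σ m^0/m^s)(Σ k / k^s) = Σ (Σ_{d | n} d) / n^s, the coefficient of 1/n^s is σ(n) = Σ_{d | n} d. For n = 57, divisors are [1, 3, 19, 57]; summing: σ(57) = 80.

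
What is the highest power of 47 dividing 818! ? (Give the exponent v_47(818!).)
v_47(818!) = 17

Legendre's formula: v_p(n!) = Σ_{k ≥ 1} ⌊n / p^k⌋. For p = 47, n = 818, the terms are:
  ⌊818/47^1⌋ = ⌊818/47⌋ = 17
(the next term ⌊818/47^2⌋ = 0, terminating the sum). Summing: v_47(818!) = 17 = 17.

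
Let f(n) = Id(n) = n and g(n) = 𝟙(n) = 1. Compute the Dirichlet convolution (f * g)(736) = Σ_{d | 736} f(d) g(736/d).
(Id * 𝟙)(736) = 1512

Divisors of 736: [1, 2, 4, 8, 16, 23, 32, 46, 92, 184, 368, 736]. For each d | 736:
  d = 1: Id(1) · 𝟙(736/1) = 1 · 1 = 1
  d = 2: Id(2) · 𝟙(736/2) = 2 · 1 = 2
  d = 4: Id(4) · 𝟙(736/4) = 4 · 1 = 4
  d = 8: Id(8) · 𝟙(736/8) = 8 · 1 = 8
  d = 16: Id(16) · 𝟙(736/16) = 16 · 1 = 16
  d = 23: Id(23) · 𝟙(736/23) = 23 · 1 = 23
  d = 32: Id(32) · 𝟙(736/32) = 32 · 1 = 32
  d = 46: Id(46) · 𝟙(736/46) = 46 · 1 = 46
  d = 92: Id(92) · 𝟙(736/92) = 92 · 1 = 92
  d = 184: Id(184) · 𝟙(736/184) = 184 · 1 = 184
  d = 368: Id(368) · 𝟙(736/368) = 368 · 1 = 368
  d = 736: Id(736) · 𝟙(736/736) = 736 · 1 = 736
Summing: (Id * 𝟙)(736) = 1 + 2 + 4 + 8 + 16 + 23 + 32 + 46 + 92 + 184 + 368 + 736 = 1512.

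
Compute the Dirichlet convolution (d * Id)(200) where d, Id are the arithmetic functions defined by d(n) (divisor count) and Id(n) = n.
(d * Id)(200) = 988

Divisors of 200: [1, 2, 4, 5, 8, 10, 20, 25, 40, 50, 100, 200]. For each d | 200:
  d = 1: d(1) · Id(200/1) = 1 · 200 = 200
  d = 2: d(2) · Id(200/2) = 2 · 100 = 200
  d = 4: d(4) · Id(200/4) = 3 · 50 = 150
  d = 5: d(5) · Id(200/5) = 2 · 40 = 80
  d = 8: d(8) · Id(200/8) = 4 · 25 = 100
  d = 10: d(10) · Id(200/10) = 4 · 20 = 80
  d = 20: d(20) · Id(200/20) = 6 · 10 = 60
  d = 25: d(25) · Id(200/25) = 3 · 8 = 24
  d = 40: d(40) · Id(200/40) = 8 · 5 = 40
  d = 50: d(50) · Id(200/50) = 6 · 4 = 24
  d = 100: d(100) · Id(200/100) = 9 · 2 = 18
  d = 200: d(200) · Id(200/200) = 12 · 1 = 12
Summing: (d * Id)(200) = 200 + 200 + 150 + 80 + 100 + 80 + 60 + 24 + 40 + 24 + 18 + 12 = 988.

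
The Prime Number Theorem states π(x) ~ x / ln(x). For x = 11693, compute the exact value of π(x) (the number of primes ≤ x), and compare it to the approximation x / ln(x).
π(11693) = 1403;  x/ln(x) ≈ 1248.35;  relative error ≈ 11.02%.

Directly count primes up to 11693: π(11693) = 1403. The PNT approximation gives 11693/ln(11693) ≈ 11693/9.36675 ≈ 1248.35. Relative error (π(x) − x/ln(x)) / π(x) ≈ 11.02%; the approximation is known to undercount slightly (Li(x) is a better estimate).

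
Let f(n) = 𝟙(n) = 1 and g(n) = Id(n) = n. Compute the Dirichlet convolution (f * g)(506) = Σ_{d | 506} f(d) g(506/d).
(𝟙 * Id)(506) = 864

Divisors of 506: [1, 2, 11, 22, 23, 46, 253, 506]. For each d | 506:
  d = 1: 𝟙(1) · Id(506/1) = 1 · 506 = 506
  d = 2: 𝟙(2) · Id(506/2) = 1 · 253 = 253
  d = 11: 𝟙(11) · Id(506/11) = 1 · 46 = 46
  d = 22: 𝟙(22) · Id(506/22) = 1 · 23 = 23
  d = 23: 𝟙(23) · Id(506/23) = 1 · 22 = 22
  d = 46: 𝟙(46) · Id(506/46) = 1 · 11 = 11
  d = 253: 𝟙(253) · Id(506/253) = 1 · 2 = 2
  d = 506: 𝟙(506) · Id(506/506) = 1 · 1 = 1
Summing: (𝟙 * Id)(506) = 506 + 253 + 46 + 23 + 22 + 11 + 2 + 1 = 864.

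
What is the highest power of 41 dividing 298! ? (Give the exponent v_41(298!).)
v_41(298!) = 7

Legendre's formula: v_p(n!) = Σ_{k ≥ 1} ⌊n / p^k⌋. For p = 41, n = 298, the terms are:
  ⌊298/41^1⌋ = ⌊298/41⌋ = 7
(the next term ⌊298/41^2⌋ = 0, terminating the sum). Summing: v_41(298!) = 7 = 7.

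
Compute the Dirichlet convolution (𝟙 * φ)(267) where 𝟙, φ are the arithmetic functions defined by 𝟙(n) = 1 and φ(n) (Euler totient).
(𝟙 * φ)(267) = 267

Divisors of 267: [1, 3, 89, 267]. For each d | 267:
  d = 1: 𝟙(1) · φ(267/1) = 1 · 176 = 176
  d = 3: 𝟙(3) · φ(267/3) = 1 · 88 = 88
  d = 89: 𝟙(89) · φ(267/89) = 1 · 2 = 2
  d = 267: 𝟙(267) · φ(267/267) = 1 · 1 = 1
Summing: (𝟙 * φ)(267) = 176 + 88 + 2 + 1 = 267.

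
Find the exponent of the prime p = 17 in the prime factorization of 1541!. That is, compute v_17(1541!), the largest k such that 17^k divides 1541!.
v_17(1541!) = 95

Legendre's formula: v_p(n!) = Σ_{k ≥ 1} ⌊n / p^k⌋. For p = 17, n = 1541, the terms are:
  ⌊1541/17^1⌋ = ⌊1541/17⌋ = 90
  ⌊1541/17^2⌋ = ⌊1541/289⌋ = 5
(the next term ⌊1541/17^3⌋ = 0, terminating the sum). Summing: v_17(1541!) = 90 + 5 = 95.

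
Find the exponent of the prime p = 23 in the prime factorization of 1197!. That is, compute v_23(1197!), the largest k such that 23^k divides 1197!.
v_23(1197!) = 54

Legendre's formula: v_p(n!) = Σ_{k ≥ 1} ⌊n / p^k⌋. For p = 23, n = 1197, the terms are:
  ⌊1197/23^1⌋ = ⌊1197/23⌋ = 52
  ⌊1197/23^2⌋ = ⌊1197/529⌋ = 2
(the next term ⌊1197/23^3⌋ = 0, terminating the sum). Summing: v_23(1197!) = 52 + 2 = 54.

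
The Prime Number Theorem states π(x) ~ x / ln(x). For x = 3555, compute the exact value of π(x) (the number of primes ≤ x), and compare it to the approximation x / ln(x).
π(3555) = 497;  x/ln(x) ≈ 434.80;  relative error ≈ 12.51%.

Directly count primes up to 3555: π(3555) = 497. The PNT approximation gives 3555/ln(3555) ≈ 3555/8.17611 ≈ 434.80. Relative error (π(x) − x/ln(x)) / π(x) ≈ 12.51%; the approximation is known to undercount slightly (Li(x) is a better estimate).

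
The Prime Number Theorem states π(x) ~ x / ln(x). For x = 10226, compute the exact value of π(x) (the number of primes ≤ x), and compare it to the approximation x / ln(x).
π(10226) = 1254;  x/ln(x) ≈ 1107.59;  relative error ≈ 11.68%.

Directly count primes up to 10226: π(10226) = 1254. The PNT approximation gives 10226/ln(10226) ≈ 10226/9.23269 ≈ 1107.59. Relative error (π(x) − x/ln(x)) / π(x) ≈ 11.68%; the approximation is known to undercount slightly (Li(x) is a better estimate).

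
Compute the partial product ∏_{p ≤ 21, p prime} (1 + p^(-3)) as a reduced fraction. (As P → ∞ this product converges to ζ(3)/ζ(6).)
∏ = 223851228120576/189501362017825

The primes p ≤ 21 are [2, 3, 5, 7, 11, 13, 17, 19]. For each, (1 + 1/p^3) = (p^3 + 1)/p^3. Multiplying these fractions over p ∈ [2, 3, 5, 7, 11, 13, 17, 19] gives 223851228120576/189501362017825. (In the limit P → ∞ this tends to ζ(3)/ζ(6).)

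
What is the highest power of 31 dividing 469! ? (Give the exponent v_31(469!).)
v_31(469!) = 15

Legendre's formula: v_p(n!) = Σ_{k ≥ 1} ⌊n / p^k⌋. For p = 31, n = 469, the terms are:
  ⌊469/31^1⌋ = ⌊469/31⌋ = 15
(the next term ⌊469/31^2⌋ = 0, terminating the sum). Summing: v_31(469!) = 15 = 15.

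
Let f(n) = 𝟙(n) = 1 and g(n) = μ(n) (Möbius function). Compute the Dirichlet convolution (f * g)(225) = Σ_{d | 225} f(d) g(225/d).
(𝟙 * μ)(225) = 0

Divisors of 225: [1, 3, 5, 9, 15, 25, 45, 75, 225]. For each d | 225:
  d = 1: 𝟙(1) · μ(225/1) = 1 · 0 = 0
  d = 3: 𝟙(3) · μ(225/3) = 1 · 0 = 0
  d = 5: 𝟙(5) · μ(225/5) = 1 · 0 = 0
  d = 9: 𝟙(9) · μ(225/9) = 1 · 0 = 0
  d = 15: 𝟙(15) · μ(225/15) = 1 · 1 = 1
  d = 25: 𝟙(25) · μ(225/25) = 1 · 0 = 0
  d = 45: 𝟙(45) · μ(225/45) = 1 · -1 = -1
  d = 75: 𝟙(75) · μ(225/75) = 1 · -1 = -1
  d = 225: 𝟙(225) · μ(225/225) = 1 · 1 = 1
Summing: (𝟙 * μ)(225) = 0 + 0 + 0 + 0 + 1 + 0 + -1 + -1 + 1 = 0.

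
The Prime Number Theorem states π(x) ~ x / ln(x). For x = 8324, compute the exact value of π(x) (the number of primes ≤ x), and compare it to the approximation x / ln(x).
π(8324) = 1044;  x/ln(x) ≈ 922.13;  relative error ≈ 11.67%.

Directly count primes up to 8324: π(8324) = 1044. The PNT approximation gives 8324/ln(8324) ≈ 8324/9.02690 ≈ 922.13. Relative error (π(x) − x/ln(x)) / π(x) ≈ 11.67%; the approximation is known to undercount slightly (Li(x) is a better estimate).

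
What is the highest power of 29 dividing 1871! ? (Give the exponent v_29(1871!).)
v_29(1871!) = 66

Legendre's formula: v_p(n!) = Σ_{k ≥ 1} ⌊n / p^k⌋. For p = 29, n = 1871, the terms are:
  ⌊1871/29^1⌋ = ⌊1871/29⌋ = 64
  ⌊1871/29^2⌋ = ⌊1871/841⌋ = 2
(the next term ⌊1871/29^3⌋ = 0, terminating the sum). Summing: v_29(1871!) = 64 + 2 = 66.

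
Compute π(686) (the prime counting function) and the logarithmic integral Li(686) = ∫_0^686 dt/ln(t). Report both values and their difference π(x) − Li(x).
π(686) = 124;  Li(686) ≈ 130.95;  π(x) − Li(x) ≈ -6.95.

Direct count of primes ≤ 686 gives π(686) = 124. Numerical evaluation of the logarithmic integral gives Li(686) ≈ 130.95. The difference π(x) − Li(x) ≈ -6.95 is typically negative for small/moderate x (Li(x) overestimates), though Littlewood's theorem shows this sign changes infinitely often.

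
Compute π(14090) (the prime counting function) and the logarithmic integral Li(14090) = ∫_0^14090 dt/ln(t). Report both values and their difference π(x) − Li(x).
π(14090) = 1662;  Li(14090) ≈ 1681.68;  π(x) − Li(x) ≈ -19.68.

Direct count of primes ≤ 14090 gives π(14090) = 1662. Numerical evaluation of the logarithmic integral gives Li(14090) ≈ 1681.68. The difference π(x) − Li(x) ≈ -19.68 is typically negative for small/moderate x (Li(x) overestimates), though Littlewood's theorem shows this sign changes infinitely often.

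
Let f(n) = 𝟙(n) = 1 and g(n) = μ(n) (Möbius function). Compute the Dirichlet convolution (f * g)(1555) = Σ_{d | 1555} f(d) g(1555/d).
(𝟙 * μ)(1555) = 0

Divisors of 1555: [1, 5, 311, 1555]. For each d | 1555:
  d = 1: 𝟙(1) · μ(1555/1) = 1 · 1 = 1
  d = 5: 𝟙(5) · μ(1555/5) = 1 · -1 = -1
  d = 311: 𝟙(311) · μ(1555/311) = 1 · -1 = -1
  d = 1555: 𝟙(1555) · μ(1555/1555) = 1 · 1 = 1
Summing: (𝟙 * μ)(1555) = 1 + -1 + -1 + 1 = 0.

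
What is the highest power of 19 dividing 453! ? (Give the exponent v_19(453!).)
v_19(453!) = 24

Legendre's formula: v_p(n!) = Σ_{k ≥ 1} ⌊n / p^k⌋. For p = 19, n = 453, the terms are:
  ⌊453/19^1⌋ = ⌊453/19⌋ = 23
  ⌊453/19^2⌋ = ⌊453/361⌋ = 1
(the next term ⌊453/19^3⌋ = 0, terminating the sum). Summing: v_19(453!) = 23 + 1 = 24.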